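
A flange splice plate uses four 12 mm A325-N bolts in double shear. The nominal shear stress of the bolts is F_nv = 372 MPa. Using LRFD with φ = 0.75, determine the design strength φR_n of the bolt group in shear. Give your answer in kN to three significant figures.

A_b = π × 12² / 4 = 113.1 mm².
R_n = F_nv · A_b · n · n_s = 372 × 113.1 × 4 × 2 / 1000 = 336.6 kN.
Design strength φR_n = 0.75 × 336.6 = 252 kN.

252 kN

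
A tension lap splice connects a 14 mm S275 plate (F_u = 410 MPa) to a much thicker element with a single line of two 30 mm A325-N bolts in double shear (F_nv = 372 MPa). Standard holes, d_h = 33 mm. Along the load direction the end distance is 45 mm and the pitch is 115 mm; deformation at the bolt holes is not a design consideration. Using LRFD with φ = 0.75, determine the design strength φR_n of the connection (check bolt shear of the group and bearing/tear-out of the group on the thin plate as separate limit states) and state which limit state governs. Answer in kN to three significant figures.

571 kN (bearing governs)

Bolt shear: A_b = π·30²/4 = 706.9 mm²; R_n = 372 × 706.9 × 2 × 2 / 1000 = 1052 kN → 0.75 × 1052 = 789 kN.
Bearing (1.5 l_c t F_u ≤ 3.0 d t F_u): upper limit = 3.0·30·14·410 / 1000 = 516.6 kN.
  Edge l_c = 45 − 33/2 = 28.5 → r_n = 245.4 kN; interior l_c = 115 − 33 = 82 → r_n = 516.6 kN.
  R_n,bearing = 1·245.4 + 1·516.6 = 762 kN → 0.75 × 762 = 571 kN.
Bearing governs: 571 kN.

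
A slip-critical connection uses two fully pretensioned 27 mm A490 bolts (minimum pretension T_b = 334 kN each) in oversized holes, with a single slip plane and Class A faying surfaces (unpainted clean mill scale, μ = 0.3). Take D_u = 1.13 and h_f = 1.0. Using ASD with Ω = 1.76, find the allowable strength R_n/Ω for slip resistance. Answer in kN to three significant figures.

R_n = μ · D_u · h_f · T_b · n_s · n_b = 0.3 × 1.13 × 1.0 × 334 × 1 × 2 = 226.5 kN.
Allowable strength R_n/Ω = 226.5 / 1.76 = 129 kN.

129 kN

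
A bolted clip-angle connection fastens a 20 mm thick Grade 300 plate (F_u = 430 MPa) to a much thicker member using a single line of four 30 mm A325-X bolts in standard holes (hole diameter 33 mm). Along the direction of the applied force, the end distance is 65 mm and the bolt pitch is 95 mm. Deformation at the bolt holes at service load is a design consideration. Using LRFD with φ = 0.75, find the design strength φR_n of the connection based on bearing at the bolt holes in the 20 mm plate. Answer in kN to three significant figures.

Per bolt r_n = 1.2 l_c t F_u ≤ 2.4 d t F_u; upper limit = 2.4 × 30 × 20 × 430 / 1000 = 619.2 kN.
Edge bolt: l_c = 65 − 33/2 = 48.5 mm → 1.2 × 48.5 × 20 × 430 / 1000 = 500.5 → r_n = 500.5 kN.
Interior bolts: l_c = 95 − 33 = 62 mm → 1.2 × 62 × 20 × 430 / 1000 = 639.8 → r_n = 619.2 kN.
R_n = 1 × 500.5 + 3 × 619.2 = 2358 kN.
Design strength φR_n = 0.75 × 2358 = 1770 kN.

1770 kN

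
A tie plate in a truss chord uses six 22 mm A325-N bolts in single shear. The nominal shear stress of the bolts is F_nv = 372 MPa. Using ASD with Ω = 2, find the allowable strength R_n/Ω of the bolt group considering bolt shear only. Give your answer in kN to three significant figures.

424 kN

A_b = π × 22² / 4 = 380.1 mm².
R_n = F_nv · A_b · n · n_s = 372 × 380.1 × 6 × 1 / 1000 = 848.5 kN.
Allowable strength R_n/Ω = 848.5 / 2 = 424 kN.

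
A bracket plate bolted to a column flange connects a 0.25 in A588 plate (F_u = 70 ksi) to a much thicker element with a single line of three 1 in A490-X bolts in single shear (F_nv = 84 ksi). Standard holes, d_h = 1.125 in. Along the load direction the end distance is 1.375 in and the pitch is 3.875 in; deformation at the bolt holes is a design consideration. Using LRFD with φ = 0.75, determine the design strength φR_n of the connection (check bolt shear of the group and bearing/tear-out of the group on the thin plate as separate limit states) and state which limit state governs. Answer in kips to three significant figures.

Bolt shear: A_b = π·1²/4 = 0.7854 in²; R_n = 84 × 0.7854 × 3 × 1 = 197.9 kips → 0.75 × 197.9 = 148 kips.
Bearing (1.2 l_c t F_u ≤ 2.4 d t F_u): upper limit = 2.4·1·0.25·70 = 42 kips.
  Edge l_c = 1.375 − 1.125/2 = 0.8125 → r_n = 17.06 kips; interior l_c = 3.875 − 1.125 = 2.75 → r_n = 42 kips.
  R_n,bearing = 1·17.06 + 2·42 = 101.1 kips → 0.75 × 101.1 = 75.8 kips.
Bearing governs: 75.8 kips.

75.8 kips (bearing governs)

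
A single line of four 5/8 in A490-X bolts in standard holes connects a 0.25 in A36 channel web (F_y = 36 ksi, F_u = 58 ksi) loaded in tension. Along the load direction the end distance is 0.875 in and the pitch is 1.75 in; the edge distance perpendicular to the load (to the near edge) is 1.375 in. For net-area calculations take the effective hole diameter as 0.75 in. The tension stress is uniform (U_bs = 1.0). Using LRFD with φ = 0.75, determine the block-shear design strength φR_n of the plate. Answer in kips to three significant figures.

33.7 kips

Shear plane L_v = 0.875 + 3·1.75 = 6.125 in; A_gv = 6.125 × 0.25 = 1.531 in².
A_nv = (6.125 − 3.5·0.75) × 0.25 = 0.875 in².
A_nt = (1.375 − 0.5·0.75) × 0.25 = 0.25 in².
0.6 F_u A_nv = 30.45 kips; 0.6 F_y A_gv = 33.07 kips → shear rupture governs the shear term.
R_n = 30.45 + 1.0 × 58 × 0.25 = 44.95 kips.
Design strength φR_n = 0.75 × 44.95 = 33.7 kips.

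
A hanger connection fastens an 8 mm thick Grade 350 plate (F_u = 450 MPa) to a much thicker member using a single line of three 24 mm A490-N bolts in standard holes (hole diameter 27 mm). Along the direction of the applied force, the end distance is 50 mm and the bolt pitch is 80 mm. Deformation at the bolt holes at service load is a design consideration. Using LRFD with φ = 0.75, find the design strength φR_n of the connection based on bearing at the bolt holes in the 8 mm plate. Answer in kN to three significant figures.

429 kN

Per bolt r_n = 1.2 l_c t F_u ≤ 2.4 d t F_u; upper limit = 2.4 × 24 × 8 × 450 / 1000 = 207.4 kN.
Edge bolt: l_c = 50 − 27/2 = 36.5 mm → 1.2 × 36.5 × 8 × 450 / 1000 = 157.7 → r_n = 157.7 kN.
Interior bolts: l_c = 80 − 27 = 53 mm → 1.2 × 53 × 8 × 450 / 1000 = 229 → r_n = 207.4 kN.
R_n = 1 × 157.7 + 2 × 207.4 = 572.4 kN.
Design strength φR_n = 0.75 × 572.4 = 429 kN.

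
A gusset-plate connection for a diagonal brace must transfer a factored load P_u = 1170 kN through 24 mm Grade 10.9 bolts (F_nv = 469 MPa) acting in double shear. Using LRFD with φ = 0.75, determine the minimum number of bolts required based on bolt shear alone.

4 bolts

A_b = π·24²/4 = 452.4 mm².
Per-bolt design strength φR_n = 0.75 × 469 × 452.4 × 2 / 1000 = 318.3 kN.
n ≥ 1170 / 318.3 = 3.676 → use 4 bolts.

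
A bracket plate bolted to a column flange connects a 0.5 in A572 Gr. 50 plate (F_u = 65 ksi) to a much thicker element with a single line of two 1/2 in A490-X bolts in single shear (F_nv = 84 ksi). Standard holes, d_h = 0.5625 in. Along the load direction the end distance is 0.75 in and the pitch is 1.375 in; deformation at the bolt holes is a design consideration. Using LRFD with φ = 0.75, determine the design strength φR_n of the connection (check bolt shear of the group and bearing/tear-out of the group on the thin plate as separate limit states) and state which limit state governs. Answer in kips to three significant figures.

24.7 kips (bolt shear governs)

Bolt shear: A_b = π·0.5²/4 = 0.1963 in²; R_n = 84 × 0.1963 × 2 × 1 = 32.99 kips → 0.75 × 32.99 = 24.7 kips.
Bearing (1.2 l_c t F_u ≤ 2.4 d t F_u): upper limit = 2.4·0.5·0.5·65 = 39 kips.
  Edge l_c = 0.75 − 0.5625/2 = 0.4688 → r_n = 18.28 kips; interior l_c = 1.375 − 0.5625 = 0.8125 → r_n = 31.69 kips.
  R_n,bearing = 1·18.28 + 1·31.69 = 49.97 kips → 0.75 × 49.97 = 37.5 kips.
Bolt shear governs: 24.7 kips.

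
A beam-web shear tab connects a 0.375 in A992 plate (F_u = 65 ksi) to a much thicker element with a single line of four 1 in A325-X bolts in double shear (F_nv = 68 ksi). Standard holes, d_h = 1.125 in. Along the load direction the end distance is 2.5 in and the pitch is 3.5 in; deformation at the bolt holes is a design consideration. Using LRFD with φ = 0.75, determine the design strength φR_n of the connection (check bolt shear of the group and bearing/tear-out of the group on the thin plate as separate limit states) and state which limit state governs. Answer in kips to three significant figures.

174 kips (bearing governs)

Bolt shear: A_b = π·1²/4 = 0.7854 in²; R_n = 68 × 0.7854 × 4 × 2 = 427.3 kips → 0.75 × 427.3 = 320 kips.
Bearing (1.2 l_c t F_u ≤ 2.4 d t F_u): upper limit = 2.4·1·0.375·65 = 58.5 kips.
  Edge l_c = 2.5 − 1.125/2 = 1.938 → r_n = 56.67 kips; interior l_c = 3.5 − 1.125 = 2.375 → r_n = 58.5 kips.
  R_n,bearing = 1·56.67 + 3·58.5 = 232.2 kips → 0.75 × 232.2 = 174 kips.
Bearing governs: 174 kips.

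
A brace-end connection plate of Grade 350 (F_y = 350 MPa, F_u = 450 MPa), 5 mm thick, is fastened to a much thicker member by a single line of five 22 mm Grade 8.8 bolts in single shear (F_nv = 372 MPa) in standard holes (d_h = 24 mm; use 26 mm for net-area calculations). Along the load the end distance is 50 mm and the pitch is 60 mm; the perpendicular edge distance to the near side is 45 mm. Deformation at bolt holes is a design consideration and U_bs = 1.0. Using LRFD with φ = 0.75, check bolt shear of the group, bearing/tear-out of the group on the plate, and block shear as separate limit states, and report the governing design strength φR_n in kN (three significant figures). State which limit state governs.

229 kN (block shear governs)

Bolt shear: A_b = π·22²/4 = 380.1 mm²; R_n = 372 × 380.1 × 5 × 1 / 1000 = 707 kN → 0.75 × 707 = 530 kN.
Bearing: edge l_c = 38, r_n = 102.6 kN; interior l_c = 36, r_n = 97.2 kN; R_n = 102.6 + 4·97.2 = 491.4 kN → 369 kN.
Block shear: A_gv = 1450, A_nv = 865, A_nt = 160 mm²; R_n = min(0.6F_uA_nv, 0.6F_yA_gv) + U_bs·F_u·A_nt = 305.6 kN → 229 kN.
Block shear governs: 229 kN.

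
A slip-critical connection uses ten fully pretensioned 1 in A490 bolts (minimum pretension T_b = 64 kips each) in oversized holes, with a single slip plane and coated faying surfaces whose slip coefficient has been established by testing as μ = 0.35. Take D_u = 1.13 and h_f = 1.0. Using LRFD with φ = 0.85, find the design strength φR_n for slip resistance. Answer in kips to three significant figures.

R_n = μ · D_u · h_f · T_b · n_s · n_b = 0.35 × 1.13 × 1.0 × 64 × 1 × 10 = 253.1 kips.
Design strength φR_n = 0.85 × 253.1 = 215 kips.

215 kips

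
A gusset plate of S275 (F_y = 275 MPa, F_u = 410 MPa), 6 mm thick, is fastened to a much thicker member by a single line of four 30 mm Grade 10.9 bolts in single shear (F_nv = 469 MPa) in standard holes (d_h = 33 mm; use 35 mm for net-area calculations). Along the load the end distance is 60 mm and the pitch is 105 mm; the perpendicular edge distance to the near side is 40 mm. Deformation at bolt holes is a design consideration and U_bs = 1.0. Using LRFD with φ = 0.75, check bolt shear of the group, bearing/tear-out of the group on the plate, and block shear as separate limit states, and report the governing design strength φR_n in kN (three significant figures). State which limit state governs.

Bolt shear: A_b = π·30²/4 = 706.9 mm²; R_n = 469 × 706.9 × 4 × 1 / 1000 = 1326 kN → 0.75 × 1326 = 995 kN.
Bearing: edge l_c = 43.5, r_n = 128.4 kN; interior l_c = 72, r_n = 177.1 kN; R_n = 128.4 + 3·177.1 = 659.8 kN → 495 kN.
Block shear: A_gv = 2250, A_nv = 1515, A_nt = 135 mm²; R_n = min(0.6F_uA_nv, 0.6F_yA_gv) + U_bs·F_u·A_nt = 426.6 kN → 320 kN.
Block shear governs: 320 kN.

320 kN (block shear governs)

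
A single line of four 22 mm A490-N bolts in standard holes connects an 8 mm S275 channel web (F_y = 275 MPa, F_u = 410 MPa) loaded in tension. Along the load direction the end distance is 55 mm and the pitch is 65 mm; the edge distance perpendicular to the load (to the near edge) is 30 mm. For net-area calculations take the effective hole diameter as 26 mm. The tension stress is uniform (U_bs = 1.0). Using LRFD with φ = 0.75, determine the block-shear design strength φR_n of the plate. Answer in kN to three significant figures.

Shear plane L_v = 55 + 3·65 = 250 mm; A_gv = 250 × 8 = 2000 mm².
A_nv = (250 − 3.5·26) × 8 = 1272 mm².
A_nt = (30 − 0.5·26) × 8 = 136 mm².
0.6 F_u A_nv = 312.9 kN; 0.6 F_y A_gv = 330 kN → shear rupture governs the shear term.
R_n = 312.9 + 1.0 × 410 × 136 / 1000 = 368.7 kN.
Design strength φR_n = 0.75 × 368.7 = 277 kN.

277 kN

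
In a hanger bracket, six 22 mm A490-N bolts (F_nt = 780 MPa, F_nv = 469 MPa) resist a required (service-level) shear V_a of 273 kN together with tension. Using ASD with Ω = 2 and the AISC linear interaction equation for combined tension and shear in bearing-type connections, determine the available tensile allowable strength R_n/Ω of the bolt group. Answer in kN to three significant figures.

702 kN

A_b = π·22²/4 = 380.1 mm²; f_rv = 273 × 1000 / (6 × 380.1) = 119.7 MPa.
F'_nt = 1.3 F_nt − (Ω F_nt / F_nv) f_rv = 1.3·780 − (2·780/469)·119.7 = 615.9 MPa, capped at F_nt → F'_nt = 615.9 MPa.
R_n = F'_nt · A_b · n = 615.9 × 380.1 × 6 / 1000 = 1405 kN.
Allowable strength R_n/Ω = 1405 / 2 = 702 kN.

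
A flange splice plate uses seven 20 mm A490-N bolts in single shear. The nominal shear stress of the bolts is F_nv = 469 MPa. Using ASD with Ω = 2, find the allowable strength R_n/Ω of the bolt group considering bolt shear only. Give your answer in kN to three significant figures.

A_b = π × 20² / 4 = 314.2 mm².
R_n = F_nv · A_b · n · n_s = 469 × 314.2 × 7 × 1 / 1000 = 1031 kN.
Allowable strength R_n/Ω = 1031 / 2 = 516 kN.

516 kN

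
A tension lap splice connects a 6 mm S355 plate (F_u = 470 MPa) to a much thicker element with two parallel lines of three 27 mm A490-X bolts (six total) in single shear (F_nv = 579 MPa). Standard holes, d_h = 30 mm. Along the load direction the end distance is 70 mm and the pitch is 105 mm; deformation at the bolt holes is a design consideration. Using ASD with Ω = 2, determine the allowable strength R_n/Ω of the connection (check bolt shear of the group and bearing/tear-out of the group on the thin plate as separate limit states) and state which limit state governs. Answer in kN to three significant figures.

Bolt shear: A_b = π·27²/4 = 572.6 mm²; R_n = 579 × 572.6 × 6 × 1 / 1000 = 1989 kN → 1989 / 2 = 995 kN.
Bearing (1.2 l_c t F_u ≤ 2.4 d t F_u): upper limit = 2.4·27·6·470 / 1000 = 182.7 kN.
  Edge l_c = 70 − 30/2 = 55 → r_n = 182.7 kN; interior l_c = 105 − 30 = 75 → r_n = 182.7 kN.
  R_n,bearing = 2·182.7 + 4·182.7 = 1096 kN → 1096 / 2 = 548 kN.
Bearing governs: 548 kN.

548 kN (bearing governs)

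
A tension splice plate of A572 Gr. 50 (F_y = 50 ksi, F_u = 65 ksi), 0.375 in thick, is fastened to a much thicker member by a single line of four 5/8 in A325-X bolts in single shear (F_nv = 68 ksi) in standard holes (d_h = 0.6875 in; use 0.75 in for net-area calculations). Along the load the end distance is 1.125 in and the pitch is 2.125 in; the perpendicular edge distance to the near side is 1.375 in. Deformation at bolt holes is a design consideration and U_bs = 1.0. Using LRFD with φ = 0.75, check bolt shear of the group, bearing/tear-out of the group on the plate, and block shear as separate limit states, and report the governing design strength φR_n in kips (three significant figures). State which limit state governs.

62.6 kips (bolt shear governs)

Bolt shear: A_b = π·0.625²/4 = 0.3068 in²; R_n = 68 × 0.3068 × 4 × 1 = 83.45 kips → 0.75 × 83.45 = 62.6 kips.
Bearing: edge l_c = 0.7812, r_n = 22.85 kips; interior l_c = 1.438, r_n = 36.56 kips; R_n = 22.85 + 3·36.56 = 132.5 kips → 99.4 kips.
Block shear: A_gv = 2.812, A_nv = 1.828, A_nt = 0.375 in²; R_n = min(0.6F_uA_nv, 0.6F_yA_gv) + U_bs·F_u·A_nt = 95.67 kips → 71.8 kips.
Bolt shear governs: 62.6 kips.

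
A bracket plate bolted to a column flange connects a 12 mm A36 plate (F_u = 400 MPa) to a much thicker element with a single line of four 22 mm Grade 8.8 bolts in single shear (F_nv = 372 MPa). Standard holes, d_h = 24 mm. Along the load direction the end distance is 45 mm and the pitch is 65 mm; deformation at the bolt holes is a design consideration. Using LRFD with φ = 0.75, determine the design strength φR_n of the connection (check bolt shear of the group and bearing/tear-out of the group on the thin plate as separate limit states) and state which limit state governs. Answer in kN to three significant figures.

Bolt shear: A_b = π·22²/4 = 380.1 mm²; R_n = 372 × 380.1 × 4 × 1 / 1000 = 565.6 kN → 0.75 × 565.6 = 424 kN.
Bearing (1.2 l_c t F_u ≤ 2.4 d t F_u): upper limit = 2.4·22·12·400 / 1000 = 253.4 kN.
  Edge l_c = 45 − 24/2 = 33 → r_n = 190.1 kN; interior l_c = 65 − 24 = 41 → r_n = 236.2 kN.
  R_n,bearing = 1·190.1 + 3·236.2 = 898.6 kN → 0.75 × 898.6 = 674 kN.
Bolt shear governs: 424 kN.

424 kN (bolt shear governs)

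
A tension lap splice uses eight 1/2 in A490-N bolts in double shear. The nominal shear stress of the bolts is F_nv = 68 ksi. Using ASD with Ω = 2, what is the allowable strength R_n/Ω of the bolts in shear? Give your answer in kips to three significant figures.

107 kips

A_b = π × 0.5² / 4 = 0.1963 in².
R_n = F_nv · A_b · n · n_s = 68 × 0.1963 × 8 × 2 = 213.6 kips.
Allowable strength R_n/Ω = 213.6 / 2 = 107 kips.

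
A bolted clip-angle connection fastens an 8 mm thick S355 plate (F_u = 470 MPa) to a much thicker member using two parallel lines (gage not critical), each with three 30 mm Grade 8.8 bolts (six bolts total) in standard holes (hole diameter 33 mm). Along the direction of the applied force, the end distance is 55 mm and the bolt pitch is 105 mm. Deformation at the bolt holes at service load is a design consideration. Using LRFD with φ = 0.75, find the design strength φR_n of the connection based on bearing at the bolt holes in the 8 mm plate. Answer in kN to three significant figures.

1070 kN

Per bolt r_n = 1.2 l_c t F_u ≤ 2.4 d t F_u; upper limit = 2.4 × 30 × 8 × 470 / 1000 = 270.7 kN.
Edge bolt: l_c = 55 − 33/2 = 38.5 mm → 1.2 × 38.5 × 8 × 470 / 1000 = 173.7 → r_n = 173.7 kN.
Interior bolts: l_c = 105 − 33 = 72 mm → 1.2 × 72 × 8 × 470 / 1000 = 324.9 → r_n = 270.7 kN.
R_n = 2 × 173.7 + 4 × 270.7 = 1430 kN.
Design strength φR_n = 0.75 × 1430 = 1070 kN.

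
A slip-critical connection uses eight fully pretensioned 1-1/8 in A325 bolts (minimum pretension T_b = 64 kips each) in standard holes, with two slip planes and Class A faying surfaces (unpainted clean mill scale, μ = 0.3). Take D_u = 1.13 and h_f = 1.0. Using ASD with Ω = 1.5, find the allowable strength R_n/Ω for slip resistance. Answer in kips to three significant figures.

231 kips

R_n = μ · D_u · h_f · T_b · n_s · n_b = 0.3 × 1.13 × 1.0 × 64 × 2 × 8 = 347.1 kips.
Allowable strength R_n/Ω = 347.1 / 1.5 = 231 kips.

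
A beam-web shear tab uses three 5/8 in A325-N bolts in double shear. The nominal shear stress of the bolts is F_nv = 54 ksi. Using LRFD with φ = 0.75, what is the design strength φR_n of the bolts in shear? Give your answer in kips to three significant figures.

74.6 kips

A_b = π × 0.625² / 4 = 0.3068 in².
R_n = F_nv · A_b · n · n_s = 54 × 0.3068 × 3 × 2 = 99.4 kips.
Design strength φR_n = 0.75 × 99.4 = 74.6 kips.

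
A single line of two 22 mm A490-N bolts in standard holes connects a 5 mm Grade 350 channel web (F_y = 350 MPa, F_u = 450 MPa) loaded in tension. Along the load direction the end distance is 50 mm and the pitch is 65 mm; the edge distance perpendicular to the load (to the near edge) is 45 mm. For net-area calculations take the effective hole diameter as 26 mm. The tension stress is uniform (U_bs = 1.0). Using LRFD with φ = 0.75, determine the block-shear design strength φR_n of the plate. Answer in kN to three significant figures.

Shear plane L_v = 50 + 1·65 = 115 mm; A_gv = 115 × 5 = 575 mm².
A_nv = (115 − 1.5·26) × 5 = 380 mm².
A_nt = (45 − 0.5·26) × 5 = 160 mm².
0.6 F_u A_nv = 102.6 kN; 0.6 F_y A_gv = 120.8 kN → shear rupture governs the shear term.
R_n = 102.6 + 1.0 × 450 × 160 / 1000 = 174.6 kN.
Design strength φR_n = 0.75 × 174.6 = 131 kN.

131 kN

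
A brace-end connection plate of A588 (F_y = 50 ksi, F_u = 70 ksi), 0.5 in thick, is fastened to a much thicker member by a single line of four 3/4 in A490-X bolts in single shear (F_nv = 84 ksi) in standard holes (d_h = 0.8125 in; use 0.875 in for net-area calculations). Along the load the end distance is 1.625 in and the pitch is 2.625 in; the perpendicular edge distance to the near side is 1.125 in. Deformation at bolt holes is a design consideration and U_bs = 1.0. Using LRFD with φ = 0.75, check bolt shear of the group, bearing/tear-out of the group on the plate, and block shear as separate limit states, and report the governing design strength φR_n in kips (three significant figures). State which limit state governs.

Bolt shear: A_b = π·0.75²/4 = 0.4418 in²; R_n = 84 × 0.4418 × 4 × 1 = 148.4 kips → 0.75 × 148.4 = 111 kips.
Bearing: edge l_c = 1.219, r_n = 51.19 kips; interior l_c = 1.812, r_n = 63 kips; R_n = 51.19 + 3·63 = 240.2 kips → 180 kips.
Block shear: A_gv = 4.75, A_nv = 3.219, A_nt = 0.3438 in²; R_n = min(0.6F_uA_nv, 0.6F_yA_gv) + U_bs·F_u·A_nt = 159.2 kips → 119 kips.
Bolt shear governs: 111 kips.

111 kips (bolt shear governs)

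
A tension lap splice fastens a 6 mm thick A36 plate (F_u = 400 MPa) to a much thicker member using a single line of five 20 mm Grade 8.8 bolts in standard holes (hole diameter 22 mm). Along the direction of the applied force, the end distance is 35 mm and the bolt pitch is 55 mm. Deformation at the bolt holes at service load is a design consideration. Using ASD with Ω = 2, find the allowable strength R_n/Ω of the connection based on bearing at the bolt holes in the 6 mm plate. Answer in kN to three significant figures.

Per bolt r_n = 1.2 l_c t F_u ≤ 2.4 d t F_u; upper limit = 2.4 × 20 × 6 × 400 / 1000 = 115.2 kN.
Edge bolt: l_c = 35 − 22/2 = 24 mm → 1.2 × 24 × 6 × 400 / 1000 = 69.12 → r_n = 69.12 kN.
Interior bolts: l_c = 55 − 22 = 33 mm → 1.2 × 33 × 6 × 400 / 1000 = 95.04 → r_n = 95.04 kN.
R_n = 1 × 69.12 + 4 × 95.04 = 449.3 kN.
Allowable strength R_n/Ω = 449.3 / 2 = 225 kN.

225 kN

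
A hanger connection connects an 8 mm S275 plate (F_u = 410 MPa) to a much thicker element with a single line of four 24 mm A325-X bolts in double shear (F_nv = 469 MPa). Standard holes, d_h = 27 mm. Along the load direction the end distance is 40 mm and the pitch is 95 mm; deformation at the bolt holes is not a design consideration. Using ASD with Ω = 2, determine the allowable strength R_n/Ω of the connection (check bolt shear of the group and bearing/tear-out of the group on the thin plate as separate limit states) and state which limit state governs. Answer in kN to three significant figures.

Bolt shear: A_b = π·24²/4 = 452.4 mm²; R_n = 469 × 452.4 × 4 × 2 / 1000 = 1697 kN → 1697 / 2 = 849 kN.
Bearing (1.5 l_c t F_u ≤ 3.0 d t F_u): upper limit = 3.0·24·8·410 / 1000 = 236.2 kN.
  Edge l_c = 40 − 27/2 = 26.5 → r_n = 130.4 kN; interior l_c = 95 − 27 = 68 → r_n = 236.2 kN.
  R_n,bearing = 1·130.4 + 3·236.2 = 838.9 kN → 838.9 / 2 = 419 kN.
Bearing governs: 419 kN.

419 kN (bearing governs)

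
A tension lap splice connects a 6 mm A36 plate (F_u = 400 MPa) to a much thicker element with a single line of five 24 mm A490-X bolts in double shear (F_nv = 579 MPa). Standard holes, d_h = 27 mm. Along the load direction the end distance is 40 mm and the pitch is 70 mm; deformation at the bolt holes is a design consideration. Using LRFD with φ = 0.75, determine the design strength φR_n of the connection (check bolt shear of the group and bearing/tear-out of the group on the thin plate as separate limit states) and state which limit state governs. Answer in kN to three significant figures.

429 kN (bearing governs)

Bolt shear: A_b = π·24²/4 = 452.4 mm²; R_n = 579 × 452.4 × 5 × 2 / 1000 = 2619 kN → 0.75 × 2619 = 1960 kN.
Bearing (1.2 l_c t F_u ≤ 2.4 d t F_u): upper limit = 2.4·24·6·400 / 1000 = 138.2 kN.
  Edge l_c = 40 − 27/2 = 26.5 → r_n = 76.32 kN; interior l_c = 70 − 27 = 43 → r_n = 123.8 kN.
  R_n,bearing = 1·76.32 + 4·123.8 = 571.7 kN → 0.75 × 571.7 = 429 kN.
Bearing governs: 429 kN.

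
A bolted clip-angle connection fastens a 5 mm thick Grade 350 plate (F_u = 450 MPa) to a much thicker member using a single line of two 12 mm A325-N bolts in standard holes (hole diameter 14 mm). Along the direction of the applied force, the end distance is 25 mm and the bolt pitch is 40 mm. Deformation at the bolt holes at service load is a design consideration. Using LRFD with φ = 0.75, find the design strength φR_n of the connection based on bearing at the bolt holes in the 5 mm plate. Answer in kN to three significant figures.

Per bolt r_n = 1.2 l_c t F_u ≤ 2.4 d t F_u; upper limit = 2.4 × 12 × 5 × 450 / 1000 = 64.8 kN.
Edge bolt: l_c = 25 − 14/2 = 18 mm → 1.2 × 18 × 5 × 450 / 1000 = 48.6 → r_n = 48.6 kN.
Interior bolts: l_c = 40 − 14 = 26 mm → 1.2 × 26 × 5 × 450 / 1000 = 70.2 → r_n = 64.8 kN.
R_n = 1 × 48.6 + 1 × 64.8 = 113.4 kN.
Design strength φR_n = 0.75 × 113.4 = 85 kN.

85 kN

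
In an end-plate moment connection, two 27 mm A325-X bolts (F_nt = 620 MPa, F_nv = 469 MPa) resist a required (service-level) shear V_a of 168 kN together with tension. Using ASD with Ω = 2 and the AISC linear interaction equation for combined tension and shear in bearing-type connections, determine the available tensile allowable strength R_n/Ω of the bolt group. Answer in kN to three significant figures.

A_b = π·27²/4 = 572.6 mm²; f_rv = 168 × 1000 / (2 × 572.6) = 146.7 MPa.
F'_nt = 1.3 F_nt − (Ω F_nt / F_nv) f_rv = 1.3·620 − (2·620/469)·146.7 = 418.1 MPa, capped at F_nt → F'_nt = 418.1 MPa.
R_n = F'_nt · A_b · n = 418.1 × 572.6 × 2 / 1000 = 478.8 kN.
Allowable strength R_n/Ω = 478.8 / 2 = 239 kN.

239 kN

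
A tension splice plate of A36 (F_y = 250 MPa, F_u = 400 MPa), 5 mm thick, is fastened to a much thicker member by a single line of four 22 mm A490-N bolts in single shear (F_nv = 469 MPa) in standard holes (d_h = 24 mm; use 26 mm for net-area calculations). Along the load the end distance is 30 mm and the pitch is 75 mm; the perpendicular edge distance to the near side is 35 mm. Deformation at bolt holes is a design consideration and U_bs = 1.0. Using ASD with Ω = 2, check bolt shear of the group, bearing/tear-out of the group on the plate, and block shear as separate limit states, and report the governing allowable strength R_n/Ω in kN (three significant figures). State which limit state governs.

118 kN (block shear governs)

Bolt shear: A_b = π·22²/4 = 380.1 mm²; R_n = 469 × 380.1 × 4 × 1 / 1000 = 713.1 kN → 713.1 / 2 = 357 kN.
Bearing: edge l_c = 18, r_n = 43.2 kN; interior l_c = 51, r_n = 105.6 kN; R_n = 43.2 + 3·105.6 = 360 kN → 180 kN.
Block shear: A_gv = 1275, A_nv = 820, A_nt = 110 mm²; R_n = min(0.6F_uA_nv, 0.6F_yA_gv) + U_bs·F_u·A_nt = 235.2 kN → 118 kN.
Block shear governs: 118 kN.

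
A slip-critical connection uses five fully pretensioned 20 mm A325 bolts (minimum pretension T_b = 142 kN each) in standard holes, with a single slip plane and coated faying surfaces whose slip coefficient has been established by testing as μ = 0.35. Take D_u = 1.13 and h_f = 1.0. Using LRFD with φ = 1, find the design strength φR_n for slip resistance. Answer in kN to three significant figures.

R_n = μ · D_u · h_f · T_b · n_s · n_b = 0.35 × 1.13 × 1.0 × 142 × 1 × 5 = 280.8 kN.
Design strength φR_n = 1 × 280.8 = 281 kN.

281 kN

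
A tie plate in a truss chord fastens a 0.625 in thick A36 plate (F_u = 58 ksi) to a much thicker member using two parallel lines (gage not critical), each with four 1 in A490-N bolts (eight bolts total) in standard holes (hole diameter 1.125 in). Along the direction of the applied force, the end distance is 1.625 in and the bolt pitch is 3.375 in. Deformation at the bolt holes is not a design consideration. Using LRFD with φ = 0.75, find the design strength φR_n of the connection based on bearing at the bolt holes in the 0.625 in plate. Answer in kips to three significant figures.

576 kips

Per bolt r_n = 1.5 l_c t F_u ≤ 3.0 d t F_u; upper limit = 3.0 × 1 × 0.625 × 58 = 108.8 kips.
Edge bolt: l_c = 1.625 − 1.125/2 = 1.062 in → 1.5 × 1.062 × 0.625 × 58 = 57.77 → r_n = 57.77 kips.
Interior bolts: l_c = 3.375 − 1.125 = 2.25 in → 1.5 × 2.25 × 0.625 × 58 = 122.3 → r_n = 108.8 kips.
R_n = 2 × 57.77 + 6 × 108.8 = 768 kips.
Design strength φR_n = 0.75 × 768 = 576 kips.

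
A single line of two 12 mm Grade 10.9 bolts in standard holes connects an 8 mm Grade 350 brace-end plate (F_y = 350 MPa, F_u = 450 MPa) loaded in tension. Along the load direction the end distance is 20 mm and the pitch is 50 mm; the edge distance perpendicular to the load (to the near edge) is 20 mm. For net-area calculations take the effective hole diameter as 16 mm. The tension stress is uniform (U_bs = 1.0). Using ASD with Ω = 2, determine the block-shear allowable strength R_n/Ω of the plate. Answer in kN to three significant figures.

Shear plane L_v = 20 + 1·50 = 70 mm; A_gv = 70 × 8 = 560 mm².
A_nv = (70 − 1.5·16) × 8 = 368 mm².
A_nt = (20 − 0.5·16) × 8 = 96 mm².
0.6 F_u A_nv = 99.36 kN; 0.6 F_y A_gv = 117.6 kN → shear rupture governs the shear term.
R_n = 99.36 + 1.0 × 450 × 96 / 1000 = 142.6 kN.
Allowable strength R_n/Ω = 142.6 / 2 = 71.3 kN.

71.3 kN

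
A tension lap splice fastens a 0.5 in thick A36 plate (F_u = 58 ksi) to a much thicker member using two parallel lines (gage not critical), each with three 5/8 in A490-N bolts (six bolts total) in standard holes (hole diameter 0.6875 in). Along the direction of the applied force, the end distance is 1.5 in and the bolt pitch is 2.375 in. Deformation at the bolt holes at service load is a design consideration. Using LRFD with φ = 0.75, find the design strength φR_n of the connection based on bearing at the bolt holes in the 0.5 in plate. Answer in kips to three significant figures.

191 kips

Per bolt r_n = 1.2 l_c t F_u ≤ 2.4 d t F_u; upper limit = 2.4 × 0.625 × 0.5 × 58 = 43.5 kips.
Edge bolt: l_c = 1.5 − 0.6875/2 = 1.156 in → 1.2 × 1.156 × 0.5 × 58 = 40.24 → r_n = 40.24 kips.
Interior bolts: l_c = 2.375 − 0.6875 = 1.688 in → 1.2 × 1.688 × 0.5 × 58 = 58.72 → r_n = 43.5 kips.
R_n = 2 × 40.24 + 4 × 43.5 = 254.5 kips.
Design strength φR_n = 0.75 × 254.5 = 191 kips.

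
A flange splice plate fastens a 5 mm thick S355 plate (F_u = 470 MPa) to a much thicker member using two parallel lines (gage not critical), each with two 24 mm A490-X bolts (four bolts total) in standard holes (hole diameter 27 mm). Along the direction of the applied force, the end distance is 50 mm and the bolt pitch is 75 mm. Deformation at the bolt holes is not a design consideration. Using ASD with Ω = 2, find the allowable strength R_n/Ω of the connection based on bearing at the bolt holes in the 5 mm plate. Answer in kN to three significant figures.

298 kN

Per bolt r_n = 1.5 l_c t F_u ≤ 3.0 d t F_u; upper limit = 3.0 × 24 × 5 × 470 / 1000 = 169.2 kN.
Edge bolt: l_c = 50 − 27/2 = 36.5 mm → 1.5 × 36.5 × 5 × 470 / 1000 = 128.7 → r_n = 128.7 kN.
Interior bolts: l_c = 75 − 27 = 48 mm → 1.5 × 48 × 5 × 470 / 1000 = 169.2 → r_n = 169.2 kN.
R_n = 2 × 128.7 + 2 × 169.2 = 595.7 kN.
Allowable strength R_n/Ω = 595.7 / 2 = 298 kN.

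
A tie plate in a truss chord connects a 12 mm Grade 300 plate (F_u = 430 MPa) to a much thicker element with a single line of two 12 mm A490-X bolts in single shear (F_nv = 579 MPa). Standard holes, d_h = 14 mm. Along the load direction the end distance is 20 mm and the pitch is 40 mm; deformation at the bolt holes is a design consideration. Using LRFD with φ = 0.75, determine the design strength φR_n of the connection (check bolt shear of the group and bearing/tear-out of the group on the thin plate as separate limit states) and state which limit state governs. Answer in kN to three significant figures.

98.2 kN (bolt shear governs)

Bolt shear: A_b = π·12²/4 = 113.1 mm²; R_n = 579 × 113.1 × 2 × 1 / 1000 = 131 kN → 0.75 × 131 = 98.2 kN.
Bearing (1.2 l_c t F_u ≤ 2.4 d t F_u): upper limit = 2.4·12·12·430 / 1000 = 148.6 kN.
  Edge l_c = 20 − 14/2 = 13 → r_n = 80.5 kN; interior l_c = 40 − 14 = 26 → r_n = 148.6 kN.
  R_n,bearing = 1·80.5 + 1·148.6 = 229.1 kN → 0.75 × 229.1 = 172 kN.
Bolt shear governs: 98.2 kN.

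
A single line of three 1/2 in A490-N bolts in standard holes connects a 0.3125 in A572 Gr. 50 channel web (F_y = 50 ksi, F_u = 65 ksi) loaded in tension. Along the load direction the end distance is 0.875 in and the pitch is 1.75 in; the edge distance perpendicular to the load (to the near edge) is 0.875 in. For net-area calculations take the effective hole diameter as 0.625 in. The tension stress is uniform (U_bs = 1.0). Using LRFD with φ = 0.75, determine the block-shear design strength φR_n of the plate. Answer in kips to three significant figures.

34.3 kips

Shear plane L_v = 0.875 + 2·1.75 = 4.375 in; A_gv = 4.375 × 0.3125 = 1.367 in².
A_nv = (4.375 − 2.5·0.625) × 0.3125 = 0.8789 in².
A_nt = (0.875 − 0.5·0.625) × 0.3125 = 0.1758 in².
0.6 F_u A_nv = 34.28 kips; 0.6 F_y A_gv = 41.02 kips → shear rupture governs the shear term.
R_n = 34.28 + 1.0 × 65 × 0.1758 = 45.7 kips.
Design strength φR_n = 0.75 × 45.7 = 34.3 kips.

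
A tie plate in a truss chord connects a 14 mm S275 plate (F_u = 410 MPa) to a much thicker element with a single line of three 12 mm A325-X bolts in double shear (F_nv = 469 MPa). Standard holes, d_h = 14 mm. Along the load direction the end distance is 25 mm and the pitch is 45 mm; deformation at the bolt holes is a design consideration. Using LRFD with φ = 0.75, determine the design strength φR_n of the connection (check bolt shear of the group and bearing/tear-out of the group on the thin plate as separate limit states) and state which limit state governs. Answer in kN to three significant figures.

Bolt shear: A_b = π·12²/4 = 113.1 mm²; R_n = 469 × 113.1 × 3 × 2 / 1000 = 318.3 kN → 0.75 × 318.3 = 239 kN.
Bearing (1.2 l_c t F_u ≤ 2.4 d t F_u): upper limit = 2.4·12·14·410 / 1000 = 165.3 kN.
  Edge l_c = 25 − 14/2 = 18 → r_n = 124 kN; interior l_c = 45 − 14 = 31 → r_n = 165.3 kN.
  R_n,bearing = 1·124 + 2·165.3 = 454.6 kN → 0.75 × 454.6 = 341 kN.
Bolt shear governs: 239 kN.

239 kN (bolt shear governs)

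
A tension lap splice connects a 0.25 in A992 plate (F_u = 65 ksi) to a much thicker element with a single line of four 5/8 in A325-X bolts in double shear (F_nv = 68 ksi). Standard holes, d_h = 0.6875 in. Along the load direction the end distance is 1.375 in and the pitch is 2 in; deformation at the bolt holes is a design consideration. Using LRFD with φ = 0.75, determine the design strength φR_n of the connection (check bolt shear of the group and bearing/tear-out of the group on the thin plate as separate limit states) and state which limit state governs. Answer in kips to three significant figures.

Bolt shear: A_b = π·0.625²/4 = 0.3068 in²; R_n = 68 × 0.3068 × 4 × 2 = 166.9 kips → 0.75 × 166.9 = 125 kips.
Bearing (1.2 l_c t F_u ≤ 2.4 d t F_u): upper limit = 2.4·0.625·0.25·65 = 24.38 kips.
  Edge l_c = 1.375 − 0.6875/2 = 1.031 → r_n = 20.11 kips; interior l_c = 2 − 0.6875 = 1.312 → r_n = 24.38 kips.
  R_n,bearing = 1·20.11 + 3·24.38 = 93.23 kips → 0.75 × 93.23 = 69.9 kips.
Bearing governs: 69.9 kips.

69.9 kips (bearing governs)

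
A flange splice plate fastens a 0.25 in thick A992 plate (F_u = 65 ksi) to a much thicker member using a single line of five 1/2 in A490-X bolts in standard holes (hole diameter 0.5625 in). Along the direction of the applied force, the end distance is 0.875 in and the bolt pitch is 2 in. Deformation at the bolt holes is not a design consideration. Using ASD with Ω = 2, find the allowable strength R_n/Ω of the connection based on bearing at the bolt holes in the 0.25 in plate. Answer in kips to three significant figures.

Per bolt r_n = 1.5 l_c t F_u ≤ 3.0 d t F_u; upper limit = 3.0 × 0.5 × 0.25 × 65 = 24.38 kips.
Edge bolt: l_c = 0.875 − 0.5625/2 = 0.5938 in → 1.5 × 0.5938 × 0.25 × 65 = 14.47 → r_n = 14.47 kips.
Interior bolts: l_c = 2 − 0.5625 = 1.438 in → 1.5 × 1.438 × 0.25 × 65 = 35.04 → r_n = 24.38 kips.
R_n = 1 × 14.47 + 4 × 24.38 = 112 kips.
Allowable strength R_n/Ω = 112 / 2 = 56 kips.

56 kips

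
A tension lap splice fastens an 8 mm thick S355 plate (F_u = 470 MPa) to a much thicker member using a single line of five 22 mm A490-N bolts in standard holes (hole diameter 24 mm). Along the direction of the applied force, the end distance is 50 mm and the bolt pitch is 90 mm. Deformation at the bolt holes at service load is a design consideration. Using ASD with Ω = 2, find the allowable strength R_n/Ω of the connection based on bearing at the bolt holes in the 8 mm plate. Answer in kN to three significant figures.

Per bolt r_n = 1.2 l_c t F_u ≤ 2.4 d t F_u; upper limit = 2.4 × 22 × 8 × 470 / 1000 = 198.5 kN.
Edge bolt: l_c = 50 − 24/2 = 38 mm → 1.2 × 38 × 8 × 470 / 1000 = 171.5 → r_n = 171.5 kN.
Interior bolts: l_c = 90 − 24 = 66 mm → 1.2 × 66 × 8 × 470 / 1000 = 297.8 → r_n = 198.5 kN.
R_n = 1 × 171.5 + 4 × 198.5 = 965.6 kN.
Allowable strength R_n/Ω = 965.6 / 2 = 483 kN.

483 kN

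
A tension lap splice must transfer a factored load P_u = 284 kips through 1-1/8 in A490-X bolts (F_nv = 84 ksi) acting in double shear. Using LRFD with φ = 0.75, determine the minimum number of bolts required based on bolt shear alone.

A_b = π·1.125²/4 = 0.994 in².
Per-bolt design strength φR_n = 0.75 × 84 × 0.994 × 2 = 125.2 kips.
n ≥ 284 / 125.2 = 2.268 → use 3 bolts.

3 bolts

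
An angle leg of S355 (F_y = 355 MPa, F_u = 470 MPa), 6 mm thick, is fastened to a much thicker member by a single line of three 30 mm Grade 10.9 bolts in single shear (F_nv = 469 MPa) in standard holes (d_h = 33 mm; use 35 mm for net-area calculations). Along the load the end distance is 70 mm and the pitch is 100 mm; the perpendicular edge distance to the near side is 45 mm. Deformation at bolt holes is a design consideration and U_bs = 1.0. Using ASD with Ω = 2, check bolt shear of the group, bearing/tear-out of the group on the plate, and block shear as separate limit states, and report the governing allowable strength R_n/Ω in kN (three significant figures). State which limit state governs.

Bolt shear: A_b = π·30²/4 = 706.9 mm²; R_n = 469 × 706.9 × 3 × 1 / 1000 = 994.5 kN → 994.5 / 2 = 497 kN.
Bearing: edge l_c = 53.5, r_n = 181 kN; interior l_c = 67, r_n = 203 kN; R_n = 181 + 2·203 = 587.1 kN → 294 kN.
Block shear: A_gv = 1620, A_nv = 1095, A_nt = 165 mm²; R_n = min(0.6F_uA_nv, 0.6F_yA_gv) + U_bs·F_u·A_nt = 386.3 kN → 193 kN.
Block shear governs: 193 kN.

193 kN (block shear governs)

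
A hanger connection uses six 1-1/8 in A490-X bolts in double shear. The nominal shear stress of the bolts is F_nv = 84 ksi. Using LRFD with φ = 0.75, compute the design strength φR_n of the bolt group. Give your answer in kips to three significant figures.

751 kips

A_b = π × 1.125² / 4 = 0.994 in².
R_n = F_nv · A_b · n · n_s = 84 × 0.994 × 6 × 2 = 1002 kips.
Design strength φR_n = 0.75 × 1002 = 751 kips.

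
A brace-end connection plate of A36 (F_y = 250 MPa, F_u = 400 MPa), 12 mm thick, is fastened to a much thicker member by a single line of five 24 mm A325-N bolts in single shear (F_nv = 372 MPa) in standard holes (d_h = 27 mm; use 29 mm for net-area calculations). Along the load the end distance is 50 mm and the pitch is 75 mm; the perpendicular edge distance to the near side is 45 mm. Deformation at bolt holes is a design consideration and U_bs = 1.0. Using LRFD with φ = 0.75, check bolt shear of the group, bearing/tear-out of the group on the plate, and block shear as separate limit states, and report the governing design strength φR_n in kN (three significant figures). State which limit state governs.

582 kN (block shear governs)

Bolt shear: A_b = π·24²/4 = 452.4 mm²; R_n = 372 × 452.4 × 5 × 1 / 1000 = 841.4 kN → 0.75 × 841.4 = 631 kN.
Bearing: edge l_c = 36.5, r_n = 210.2 kN; interior l_c = 48, r_n = 276.5 kN; R_n = 210.2 + 4·276.5 = 1316 kN → 987 kN.
Block shear: A_gv = 4200, A_nv = 2634, A_nt = 366 mm²; R_n = min(0.6F_uA_nv, 0.6F_yA_gv) + U_bs·F_u·A_nt = 776.4 kN → 582 kN.
Block shear governs: 582 kN.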